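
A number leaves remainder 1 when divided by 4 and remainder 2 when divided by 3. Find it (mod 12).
M = 4 × 3 = 12. M₁ = 3, y₁ ≡ 3 (mod 4). M₂ = 4, y₂ ≡ 1 (mod 3). n = 1×3×3 + 2×4×1 ≡ 5 (mod 12)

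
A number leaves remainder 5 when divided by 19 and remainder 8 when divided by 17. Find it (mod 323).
M = 19 × 17 = 323. M₁ = 17, y₁ ≡ 9 (mod 19). M₂ = 19, y₂ ≡ 9 (mod 17). t = 5×17×9 + 8×19×9 ≡ 195 (mod 323)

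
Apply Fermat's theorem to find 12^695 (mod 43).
By Fermat: 12^{42} ≡ 1 (mod 43). 695 ≡ 23 (mod 42). So 12^{695} ≡ 12^{23} ≡ 28 (mod 43)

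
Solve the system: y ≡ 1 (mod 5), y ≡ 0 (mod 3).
M = 5 × 3 = 15. M₁ = 3, y₁ ≡ 2 (mod 5). M₂ = 5, y₂ ≡ 2 (mod 3). y = 1×3×2 + 0×5×2 ≡ 6 (mod 15)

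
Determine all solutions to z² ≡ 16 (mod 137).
The square roots of 16 mod 137 are 133 and 4. Verify: 133² = 17689 ≡ 16 (mod 137)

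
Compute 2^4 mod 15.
4 = 4 (binary 100). Repeated squaring mod 15: 2^1 ≡ 2; 2^2 ≡ 2² = 4 ≡ 4; 2^4 ≡ 4² = 16 ≡ 1. So 2^4 ≡ 1 (mod 15).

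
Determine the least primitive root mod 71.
p - 1 = 70 has prime divisors 2, 5, 7. h is a primitive root mod 71 iff h^(70/q) ≢ 1 (mod 71) for each such q.
h = 2: 2^35 ≡ 1, 2^14 ≡ 54, 2^10 ≡ 30 (mod 71); 2^35 ≡ 1, so not a primitive root.
h = 3: 3^35 ≡ 1, 3^14 ≡ 54, 3^10 ≡ 48 (mod 71); 3^35 ≡ 1, so not a primitive root.
h = 4: 4^35 ≡ 1, 4^14 ≡ 5, 4^10 ≡ 48 (mod 71); 4^35 ≡ 1, so not a primitive root.
h = 5: 5^35 ≡ 1, 5^14 ≡ 57, 5^10 ≡ 1 (mod 71); 5^35 ≡ 1, so not a primitive root.
h = 6: 6^35 ≡ 1, 6^14 ≡ 5, 6^10 ≡ 20 (mod 71); 6^35 ≡ 1, so not a primitive root.
h = 7: 7^35 ≡ 70, 7^14 ≡ 54, 7^10 ≡ 45 (mod 71); none is 1, so 7 has order 70 and is a primitive root.
The smallest primitive root mod 71 is g = 7.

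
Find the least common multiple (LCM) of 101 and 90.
9090

First find GCD(101, 90) using the Euclidean algorithm:
101 = 1 × 90 + 11
90 = 8 × 11 + 2
11 = 5 × 2 + 1
2 = 2 × 1 + 0
GCD(101, 90) = 1

LCM formula: LCM(a, b) = (a × b) / GCD(a, b)
LCM(101, 90) = (101 × 90) / 1
LCM(101, 90) = 9090 / 1
LCM(101, 90) = 9090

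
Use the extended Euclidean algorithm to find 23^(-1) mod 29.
Extended GCD: 23(-5) + 29(4) = 1. So 23^(-1) ≡ 24 ≡ 24 (mod 29). Verify: 23 × 24 = 552 ≡ 1 (mod 29)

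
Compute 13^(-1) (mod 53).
13^(-1) ≡ 49 (mod 53). Verification: 13 × 49 = 637 ≡ 1 (mod 53)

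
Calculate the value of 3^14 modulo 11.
Using Fermat: 3^{10} ≡ 1 (mod 11). 14 ≡ 4 (mod 10). So 3^{14} ≡ 3^{4} ≡ 4 (mod 11)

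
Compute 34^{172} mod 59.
27

Using successive squaring:
Binary expansion of 172: 10101100
Powers of 34 mod 59 (each is the square of the previous):
  34^1 ≡ 34 (mod 59)
  34^2 ≡ 34² = 1156 ≡ 35 (mod 59)
  34^4 ≡ 35² = 1225 ≡ 45 (mod 59)
  34^8 ≡ 45² = 2025 ≡ 19 (mod 59)
  34^16 ≡ 19² = 361 ≡ 7 (mod 59)
  34^32 ≡ 7² = 49 ≡ 49 (mod 59)
  34^64 ≡ 49² = 2401 ≡ 41 (mod 59)
  34^128 ≡ 41² = 1681 ≡ 29 (mod 59)
172 = 128 + 32 + 8 + 4, so 34^172 = 34^128 × 34^32 × 34^8 × 34^4 ≡ 29 × 49 × 19 × 45 (mod 59)
Multiplying step by step:
  29 × 49 = 1421 ≡ 5 (mod 59)
  5 × 19 = 95 ≡ 36 (mod 59)
  36 × 45 = 1620 ≡ 27 (mod 59)
Result: 34^172 ≡ 27 (mod 59)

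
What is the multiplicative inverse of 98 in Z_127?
98^(-1) ≡ 35 (mod 127). Verification: 98 × 35 = 3430 ≡ 1 (mod 127)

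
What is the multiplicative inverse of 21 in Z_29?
21^(-1) ≡ 18 (mod 29). Verification: 21 × 18 = 378 ≡ 1 (mod 29)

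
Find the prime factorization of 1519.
7^2 × 31

Divide by primes starting from smallest:
1519 ÷ 7 = 217
217 ÷ 7 = 31
31 ÷ 31 = 1

1519 = 7^2 × 31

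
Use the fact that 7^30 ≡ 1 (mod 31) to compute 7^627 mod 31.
By Fermat: 7^{30} ≡ 1 (mod 31). 627 ≡ 27 (mod 30). So 7^{627} ≡ 7^{27} ≡ 16 (mod 31)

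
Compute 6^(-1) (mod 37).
6^(-1) ≡ 31 (mod 37). Verification: 6 × 31 = 186 ≡ 1 (mod 37)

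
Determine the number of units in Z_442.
192

Prime factorization: 442 = 2 × 13 × 17
Using the formula φ(n) = n × Π(1 - 1/p) for each prime factor p:
φ(442) = 442 × (1 - 1/2) × (1 - 1/13) × (1 - 1/17)
φ(442) = 192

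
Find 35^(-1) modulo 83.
19

Using Extended Euclidean Algorithm:
gcd(35, 83) = 1
Bezout coefficients: 35 × 19 + 83 × -8 = 1
So 35 × 19 ≡ 1 (mod 83)
The inverse is 19 mod 83 = 19
Verification: 35 × 19 = 665 = 8 × 83 + 1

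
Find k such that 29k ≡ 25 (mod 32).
13

Since gcd(29, 32) = 1 divides 25, a solution exists.
Multiply both sides by the inverse of 29 mod 32:
  29^(-1) mod 32 = 21
  x ≡ 21 × 25 ≡ 525 ≡ 13 (mod 32)
Verification: 29 × 13 = 377 = 11 × 32 + 25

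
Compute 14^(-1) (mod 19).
14^(-1) ≡ 15 (mod 19). Verification: 14 × 15 = 210 ≡ 1 (mod 19)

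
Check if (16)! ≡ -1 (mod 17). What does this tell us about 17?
(16)! mod 17 = 16. Since this equals -1 (mod 17), Wilson confirms 17 is prime.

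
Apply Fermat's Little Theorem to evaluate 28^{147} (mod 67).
58

By Fermat's Little Theorem, a^(p-1) ≡ 1 (mod p) for prime p and gcd(a, p) = 1
Here p = 67, so 28^66 ≡ 1 (mod 67)
We can reduce the exponent: 147 mod 66 = 15
So 28^147 ≡ 28^15 (mod 67)
Computing: 28^15 mod 67 = 58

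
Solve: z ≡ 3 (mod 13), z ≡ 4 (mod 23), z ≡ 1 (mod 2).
M = 13 × 23 × 2 = 598. M₁ = 46, y₁ ≡ 2 (mod 13). M₂ = 26, y₂ ≡ 8 (mod 23). M₃ = 299, y₃ ≡ 1 (mod 2). z = 3×46×2 + 4×26×8 + 1×299×1 ≡ 211 (mod 598)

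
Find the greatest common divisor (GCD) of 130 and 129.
1

Using the Euclidean algorithm:
130 = 1 × 129 + 1
129 = 129 × 1 + 0

GCD(130, 129) = 1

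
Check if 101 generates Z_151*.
p - 1 = 150 has prime divisors 2, 3, 5. Check 101^(150/q) mod 151 for each: 101^(150/2) = 101^75 ≡ 150, 101^(150/3) = 101^50 ≡ 1, 101^(150/5) = 101^30 ≡ 64 (mod 151). Since 101^50 ≡ 1 (mod 151), the order of 101 divides 50 (in fact the order is 50) ≠ 150, so it is not a primitive root.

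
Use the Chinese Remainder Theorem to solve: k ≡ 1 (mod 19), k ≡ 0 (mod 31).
248

Using the Chinese Remainder Theorem:
M = product of moduli = 589
For equation 1: M_1 = 31, 31 ≡ 12 (mod 19), inverse of 31 mod 19 is 8 (check: 12 × 8 = 96 ≡ 1 (mod 19))
For equation 2: M_2 = 19, 19 ≡ 19 (mod 31), inverse of 19 mod 31 is 18 (check: 19 × 18 = 342 ≡ 1 (mod 31))
Combine: k ≡ Σ r_i×M_i×(M_i⁻¹ mod m_i) = 1×31×8 + 0×19×18 = 248 + 0 = 248
248 mod 589 = 248
k ≡ 248 (mod 589)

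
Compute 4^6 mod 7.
6 = 4 + 2 (binary 110). Repeated squaring mod 7: 4^1 ≡ 4; 4^2 ≡ 4² = 16 ≡ 2; 4^4 ≡ 2² = 4 ≡ 4. Multiply: 4^6 = 4^4 × 4^2 ≡ 4 × 2 (mod 7): 4 × 2 = 8 ≡ 1. So 4^6 ≡ 1 (mod 7).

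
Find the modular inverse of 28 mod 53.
28^(-1) ≡ 36 (mod 53). Verification: 28 × 36 = 1008 ≡ 1 (mod 53)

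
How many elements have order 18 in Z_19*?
Number of primitive roots mod 19 = φ(18) = 6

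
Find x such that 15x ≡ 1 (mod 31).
15^(-1) ≡ 29 (mod 31). Verification: 15 × 29 = 435 ≡ 1 (mod 31)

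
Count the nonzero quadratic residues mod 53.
For prime 53, there are (p-1)/2 = (53-1)/2 = 26 quadratic residues (excluding 0).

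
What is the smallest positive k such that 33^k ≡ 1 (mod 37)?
Powers of 33 mod 37: 33^1≡33, 33^2≡16, 33^3≡10, 33^4≡34, 33^5≡12, 33^6≡26, 33^7≡7, 33^8≡9, 33^9≡1. Order = 9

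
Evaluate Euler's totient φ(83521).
78608

Prime factorization: 83521 = 17^4
Using the formula φ(n) = n × Π(1 - 1/p) for each prime factor p:
φ(83521) = 83521 × (1 - 1/17)
φ(83521) = 78608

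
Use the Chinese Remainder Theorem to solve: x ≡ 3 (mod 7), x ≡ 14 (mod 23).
M = 7 × 23 = 161. M₁ = 23, y₁ ≡ 4 (mod 7). M₂ = 7, y₂ ≡ 10 (mod 23). x = 3×23×4 + 14×7×10 ≡ 129 (mod 161)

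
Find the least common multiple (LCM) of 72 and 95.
6840

First find GCD(72, 95) using the Euclidean algorithm:
72 = 0 × 95 + 72
95 = 1 × 72 + 23
72 = 3 × 23 + 3
23 = 7 × 3 + 2
3 = 1 × 2 + 1
2 = 2 × 1 + 0
GCD(72, 95) = 1

LCM formula: LCM(a, b) = (a × b) / GCD(a, b)
LCM(72, 95) = (72 × 95) / 1
LCM(72, 95) = 6840 / 1
LCM(72, 95) = 6840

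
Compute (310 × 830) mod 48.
20

(310 × 830) = 257300
257300 mod 48 = 20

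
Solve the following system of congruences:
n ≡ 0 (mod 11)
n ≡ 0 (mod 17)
0

Using the Chinese Remainder Theorem:
M = product of moduli = 187
For equation 1: M_1 = 17, 17 ≡ 6 (mod 11), inverse of 17 mod 11 is 2 (check: 6 × 2 = 12 ≡ 1 (mod 11))
For equation 2: M_2 = 11, 11 ≡ 11 (mod 17), inverse of 11 mod 17 is 14 (check: 11 × 14 = 154 ≡ 1 (mod 17))
Combine: n ≡ Σ r_i×M_i×(M_i⁻¹ mod m_i) = 0×17×2 + 0×11×14 = 0 + 0 = 0
0 mod 187 = 0
n ≡ 0 (mod 187)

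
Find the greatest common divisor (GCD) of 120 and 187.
1

Using the Euclidean algorithm:
120 = 0 × 187 + 120
187 = 1 × 120 + 67
120 = 1 × 67 + 53
67 = 1 × 53 + 14
53 = 3 × 14 + 11
14 = 1 × 11 + 3
11 = 3 × 3 + 2
3 = 1 × 2 + 1
2 = 2 × 1 + 0

GCD(120, 187) = 1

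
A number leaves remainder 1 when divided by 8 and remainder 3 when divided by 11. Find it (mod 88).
M = 8 × 11 = 88. M₁ = 11, y₁ ≡ 3 (mod 8). M₂ = 8, y₂ ≡ 7 (mod 11). m = 1×11×3 + 3×8×7 ≡ 25 (mod 88)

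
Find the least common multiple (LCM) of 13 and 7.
91

First find GCD(13, 7) using the Euclidean algorithm:
13 = 1 × 7 + 6
7 = 1 × 6 + 1
6 = 6 × 1 + 0
GCD(13, 7) = 1

LCM formula: LCM(a, b) = (a × b) / GCD(a, b)
LCM(13, 7) = (13 × 7) / 1
LCM(13, 7) = 91 / 1
LCM(13, 7) = 91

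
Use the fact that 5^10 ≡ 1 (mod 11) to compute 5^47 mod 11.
By Fermat: 5^{10} ≡ 1 (mod 11). 47 = 4×10 + 7. So 5^{47} ≡ 5^{7} ≡ 3 (mod 11)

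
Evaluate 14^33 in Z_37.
Using repeated squaring. 33 = 32 + 1 (binary 100001). Repeated squaring mod 37: 14^1 ≡ 14; 14^2 ≡ 14² = 196 ≡ 11; 14^4 ≡ 11² = 121 ≡ 10; 14^8 ≡ 10² = 100 ≡ 26; 14^16 ≡ 26² = 676 ≡ 10; 14^32 ≡ 10² = 100 ≡ 26. Multiply: 14^33 = 14^32 × 14^1 ≡ 26 × 14 (mod 37): 26 × 14 = 364 ≡ 31. So 14^33 ≡ 31 (mod 37).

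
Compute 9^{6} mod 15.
6

Using successive squaring:
Binary expansion of 6: 110
Powers of 9 mod 15 (each is the square of the previous):
  9^1 ≡ 9 (mod 15)
  9^2 ≡ 9² = 81 ≡ 6 (mod 15)
  9^4 ≡ 6² = 36 ≡ 6 (mod 15)
6 = 4 + 2, so 9^6 = 9^4 × 9^2 ≡ 6 × 6 (mod 15)
Multiplying step by step:
  6 × 6 = 36 ≡ 6 (mod 15)
Result: 9^6 ≡ 6 (mod 15)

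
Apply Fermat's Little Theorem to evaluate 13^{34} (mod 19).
9

By Fermat's Little Theorem, a^(p-1) ≡ 1 (mod p) for prime p and gcd(a, p) = 1
Here p = 19, so 13^18 ≡ 1 (mod 19)
We can reduce the exponent: 34 mod 18 = 16
So 13^34 ≡ 13^16 (mod 19)
Computing: 13^16 mod 19 = 9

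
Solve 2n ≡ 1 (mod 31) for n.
16

Using Extended Euclidean Algorithm:
gcd(2, 31) = 1
Bezout coefficients: 2 × -15 + 31 × 1 = 1
So 2 × -15 ≡ 1 (mod 31)
The inverse is -15 mod 31 = 16
Verification: 2 × 16 = 32 = 1 × 31 + 1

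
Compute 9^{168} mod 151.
127

Using successive squaring:
Binary expansion of 168: 10101000
Powers of 9 mod 151 (each is the square of the previous):
  9^1 ≡ 9 (mod 151)
  9^2 ≡ 9² = 81 ≡ 81 (mod 151)
  9^4 ≡ 81² = 6561 ≡ 68 (mod 151)
  9^8 ≡ 68² = 4624 ≡ 94 (mod 151)
  9^16 ≡ 94² = 8836 ≡ 78 (mod 151)
  9^32 ≡ 78² = 6084 ≡ 44 (mod 151)
  9^64 ≡ 44² = 1936 ≡ 124 (mod 151)
  9^128 ≡ 124² = 15376 ≡ 125 (mod 151)
168 = 128 + 32 + 8, so 9^168 = 9^128 × 9^32 × 9^8 ≡ 125 × 44 × 94 (mod 151)
Multiplying step by step:
  125 × 44 = 5500 ≡ 64 (mod 151)
  64 × 94 = 6016 ≡ 127 (mod 151)
Result: 9^168 ≡ 127 (mod 151)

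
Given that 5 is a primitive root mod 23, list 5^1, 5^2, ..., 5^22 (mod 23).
g^1, g^2, ..., g^{22} mod 23: {5, 2, 10, 4, 20, 8, 17, 16, 11, 9, 22, 18, 21, 13, 19, 3, 15, 6, 7, 12, 14, 1}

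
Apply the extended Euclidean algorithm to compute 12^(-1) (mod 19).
Extended GCD: 12(8) + 19(-5) = 1. So 12^(-1) ≡ 8 ≡ 8 (mod 19). Verify: 12 × 8 = 96 ≡ 1 (mod 19)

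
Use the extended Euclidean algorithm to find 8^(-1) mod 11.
Extended GCD: 8(-4) + 11(3) = 1. So 8^(-1) ≡ 7 ≡ 7 (mod 11). Verify: 8 × 7 = 56 ≡ 1 (mod 11)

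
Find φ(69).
44

Prime factorization: 69 = 3 × 23
Using the formula φ(n) = n × Π(1 - 1/p) for each prime factor p:
φ(69) = 69 × (1 - 1/3) × (1 - 1/23)
φ(69) = 44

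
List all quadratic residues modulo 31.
QRs mod 31: {1, 2, 4, 5, 7, 8, 9, 10, 14, 16, 18, 19, 20, 25, 28}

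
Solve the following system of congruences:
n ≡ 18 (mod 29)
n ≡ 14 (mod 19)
337

Using the Chinese Remainder Theorem:
M = product of moduli = 551
For equation 1: M_1 = 19, 19 ≡ 19 (mod 29), inverse of 19 mod 29 is 26 (check: 19 × 26 = 494 ≡ 1 (mod 29))
For equation 2: M_2 = 29, 29 ≡ 10 (mod 19), inverse of 29 mod 19 is 2 (check: 10 × 2 = 20 ≡ 1 (mod 19))
Combine: n ≡ Σ r_i×M_i×(M_i⁻¹ mod m_i) = 18×19×26 + 14×29×2 = 8892 + 812 = 9704
9704 mod 551 = 337
n ≡ 337 (mod 551)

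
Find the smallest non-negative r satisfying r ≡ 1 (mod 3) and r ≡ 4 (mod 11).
M = 3 × 11 = 33. M₁ = 11, y₁ ≡ 2 (mod 3). M₂ = 3, y₂ ≡ 4 (mod 11). r = 1×11×2 + 4×3×4 ≡ 4 (mod 33)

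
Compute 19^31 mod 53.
Using repeated squaring. 31 = 16 + 8 + 4 + 2 + 1 (binary 11111). Repeated squaring mod 53: 19^1 ≡ 19; 19^2 ≡ 19² = 361 ≡ 43; 19^4 ≡ 43² = 1849 ≡ 47; 19^8 ≡ 47² = 2209 ≡ 36; 19^16 ≡ 36² = 1296 ≡ 24. Multiply: 19^31 = 19^16 × 19^8 × 19^4 × 19^2 × 19^1 ≡ 24 × 36 × 47 × 43 × 19 (mod 53): 24 × 36 = 864 ≡ 16; 16 × 47 = 752 ≡ 10; 10 × 43 = 430 ≡ 6; 6 × 19 = 114 ≡ 8. So 19^31 ≡ 8 (mod 53).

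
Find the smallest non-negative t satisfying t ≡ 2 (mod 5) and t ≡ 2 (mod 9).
M = 5 × 9 = 45. M₁ = 9, y₁ ≡ 4 (mod 5). M₂ = 5, y₂ ≡ 2 (mod 9). t = 2×9×4 + 2×5×2 ≡ 2 (mod 45)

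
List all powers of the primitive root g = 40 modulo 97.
g^1, g^2, ..., g^{96} mod 97: {40, 48, 77, 73, 10, 12, 92, 91, 51, 3, 23, 47, 37, 25, 30, 36, 82, 79, 56, 9, 69, 44, 14, 75, 90, 11, 52, 43, 71, 27, 13, 35, 42, 31, 76, 33, 59, 32, 19, 81, 39, 8, 29, 93, 34, 2, 80, 96, 57, 49, 20, 24, 87, 85, 5, 6, 46, 94, 74, 50, 60, 72, 67, 61, 15, 18, 41, 88, 28, 53, 83, 22, 7, 86, 45, 54, 26, 70, 84, 62, 55, 66, 21, 64, 38, 65, 78, 16, 58, 89, 68, 4, 63, 95, 17, 1}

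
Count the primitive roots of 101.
40

The number of primitive roots modulo p is φ(p-1) = φ(100)
φ(100) = 40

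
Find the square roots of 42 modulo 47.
The square roots of 42 mod 47 are 18 and 29. Verify: 18² = 324 ≡ 42 (mod 47)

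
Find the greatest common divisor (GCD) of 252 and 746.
2

Using the Euclidean algorithm:
252 = 0 × 746 + 252
746 = 2 × 252 + 242
252 = 1 × 242 + 10
242 = 24 × 10 + 2
10 = 5 × 2 + 0

GCD(252, 746) = 2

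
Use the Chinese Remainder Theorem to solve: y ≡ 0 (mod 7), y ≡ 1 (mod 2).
7

Using the Chinese Remainder Theorem:
M = product of moduli = 14
For equation 1: M_1 = 2, 2 ≡ 2 (mod 7), inverse of 2 mod 7 is 4 (check: 2 × 4 = 8 ≡ 1 (mod 7))
For equation 2: M_2 = 7, 7 ≡ 1 (mod 2), inverse of 7 mod 2 is 1 (check: 1 × 1 = 1 ≡ 1 (mod 2))
Combine: y ≡ Σ r_i×M_i×(M_i⁻¹ mod m_i) = 0×2×4 + 1×7×1 = 0 + 7 = 7
7 mod 14 = 7
y ≡ 7 (mod 14)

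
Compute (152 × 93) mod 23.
14

(152 × 93) = 14136
14136 mod 23 = 14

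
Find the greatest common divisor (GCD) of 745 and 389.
1

Using the Euclidean algorithm:
745 = 1 × 389 + 356
389 = 1 × 356 + 33
356 = 10 × 33 + 26
33 = 1 × 26 + 7
26 = 3 × 7 + 5
7 = 1 × 5 + 2
5 = 2 × 2 + 1
2 = 2 × 1 + 0

GCD(745, 389) = 1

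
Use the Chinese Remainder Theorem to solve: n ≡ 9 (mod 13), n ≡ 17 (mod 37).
165

Using the Chinese Remainder Theorem:
M = product of moduli = 481
For equation 1: M_1 = 37, 37 ≡ 11 (mod 13), inverse of 37 mod 13 is 6 (check: 11 × 6 = 66 ≡ 1 (mod 13))
For equation 2: M_2 = 13, 13 ≡ 13 (mod 37), inverse of 13 mod 37 is 20 (check: 13 × 20 = 260 ≡ 1 (mod 37))
Combine: n ≡ Σ r_i×M_i×(M_i⁻¹ mod m_i) = 9×37×6 + 17×13×20 = 1998 + 4420 = 6418
6418 mod 481 = 165
n ≡ 165 (mod 481)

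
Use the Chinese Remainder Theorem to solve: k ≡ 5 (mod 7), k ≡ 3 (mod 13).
M = 7 × 13 = 91. M₁ = 13, y₁ ≡ 6 (mod 7). M₂ = 7, y₂ ≡ 2 (mod 13). k = 5×13×6 + 3×7×2 ≡ 68 (mod 91)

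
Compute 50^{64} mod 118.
28

Using successive squaring:
Binary expansion of 64: 1000000
Powers of 50 mod 118 (each is the square of the previous):
  50^1 ≡ 50 (mod 118)
  50^2 ≡ 50² = 2500 ≡ 22 (mod 118)
  50^4 ≡ 22² = 484 ≡ 12 (mod 118)
  50^8 ≡ 12² = 144 ≡ 26 (mod 118)
  50^16 ≡ 26² = 676 ≡ 86 (mod 118)
  50^32 ≡ 86² = 7396 ≡ 80 (mod 118)
  50^64 ≡ 80² = 6400 ≡ 28 (mod 118)
64 is a power of 2, so 50^64 is the last square: ≡ 28 (mod 118)
Result: 50^64 ≡ 28 (mod 118)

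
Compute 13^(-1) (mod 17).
4

Using Extended Euclidean Algorithm:
gcd(13, 17) = 1
Bezout coefficients: 13 × 4 + 17 × -3 = 1
So 13 × 4 ≡ 1 (mod 17)
The inverse is 4 mod 17 = 4
Verification: 13 × 4 = 52 = 3 × 17 + 1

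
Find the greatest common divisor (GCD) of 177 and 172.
1

Using the Euclidean algorithm:
177 = 1 × 172 + 5
172 = 34 × 5 + 2
5 = 2 × 2 + 1
2 = 2 × 1 + 0

GCD(177, 172) = 1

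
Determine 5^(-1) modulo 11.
5^(-1) ≡ 9 (mod 11). Verification: 5 × 9 = 45 ≡ 1 (mod 11)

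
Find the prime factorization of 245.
5 × 7^2

Divide by primes starting from smallest:
245 ÷ 5 = 49
49 ÷ 7 = 7
7 ÷ 7 = 1

245 = 5 × 7^2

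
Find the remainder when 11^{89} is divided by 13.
By Fermat: 11^{12} ≡ 1 (mod 13). 89 = 7×12 + 5. So 11^{89} ≡ 11^{5} ≡ 7 (mod 13)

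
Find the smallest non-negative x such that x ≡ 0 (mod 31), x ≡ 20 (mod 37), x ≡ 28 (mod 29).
30101

Using the Chinese Remainder Theorem:
M = product of moduli = 33263
For equation 1: M_1 = 1073, 1073 ≡ 19 (mod 31), inverse of 1073 mod 31 is 18 (check: 19 × 18 = 342 ≡ 1 (mod 31))
For equation 2: M_2 = 899, 899 ≡ 11 (mod 37), inverse of 899 mod 37 is 27 (check: 11 × 27 = 297 ≡ 1 (mod 37))
For equation 3: M_3 = 1147, 1147 ≡ 16 (mod 29), inverse of 1147 mod 29 is 20 (check: 16 × 20 = 320 ≡ 1 (mod 29))
Combine: x ≡ Σ r_i×M_i×(M_i⁻¹ mod m_i) = 0×1073×18 + 20×899×27 + 28×1147×20 = 0 + 485460 + 642320 = 1127780
1127780 mod 33263 = 30101
x ≡ 30101 (mod 33263)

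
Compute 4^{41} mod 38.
36

Using successive squaring:
Binary expansion of 41: 101001
Powers of 4 mod 38 (each is the square of the previous):
  4^1 ≡ 4 (mod 38)
  4^2 ≡ 4² = 16 ≡ 16 (mod 38)
  4^4 ≡ 16² = 256 ≡ 28 (mod 38)
  4^8 ≡ 28² = 784 ≡ 24 (mod 38)
  4^16 ≡ 24² = 576 ≡ 6 (mod 38)
  4^32 ≡ 6² = 36 ≡ 36 (mod 38)
41 = 32 + 8 + 1, so 4^41 = 4^32 × 4^8 × 4^1 ≡ 36 × 24 × 4 (mod 38)
Multiplying step by step:
  36 × 24 = 864 ≡ 28 (mod 38)
  28 × 4 = 112 ≡ 36 (mod 38)
Result: 4^41 ≡ 36 (mod 38)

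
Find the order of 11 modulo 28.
Powers of 11 mod 28: 11^1≡11, 11^2≡9, 11^3≡15, 11^4≡25, 11^5≡23, 11^6≡1. Order = 6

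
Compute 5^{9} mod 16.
5

Using successive squaring:
Binary expansion of 9: 1001
Powers of 5 mod 16 (each is the square of the previous):
  5^1 ≡ 5 (mod 16)
  5^2 ≡ 5² = 25 ≡ 9 (mod 16)
  5^4 ≡ 9² = 81 ≡ 1 (mod 16)
  5^8 ≡ 1² = 1 ≡ 1 (mod 16)
9 = 8 + 1, so 5^9 = 5^8 × 5^1 ≡ 1 × 5 (mod 16)
Multiplying step by step:
  1 × 5 = 5 ≡ 5 (mod 16)
Result: 5^9 ≡ 5 (mod 16)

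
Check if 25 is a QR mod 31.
By Euler's criterion: 25^{15} ≡ 1 (mod 31). Since this equals 1, 25 is a QR.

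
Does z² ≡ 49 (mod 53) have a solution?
By Euler's criterion: 49^{26} ≡ 1 (mod 53). Since this equals 1, 49 is a QR.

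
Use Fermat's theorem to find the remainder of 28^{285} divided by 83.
9

By Fermat's Little Theorem, a^(p-1) ≡ 1 (mod p) for prime p and gcd(a, p) = 1
Here p = 83, so 28^82 ≡ 1 (mod 83)
We can reduce the exponent: 285 mod 82 = 39
So 28^285 ≡ 28^39 (mod 83)
Computing: 28^39 mod 83 = 9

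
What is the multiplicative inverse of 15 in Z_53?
15^(-1) ≡ 46 (mod 53). Verification: 15 × 46 = 690 ≡ 1 (mod 53)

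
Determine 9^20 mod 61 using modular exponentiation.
Using repeated squaring. 20 = 16 + 4 (binary 10100). Repeated squaring mod 61: 9^1 ≡ 9; 9^2 ≡ 9² = 81 ≡ 20; 9^4 ≡ 20² = 400 ≡ 34; 9^8 ≡ 34² = 1156 ≡ 58; 9^16 ≡ 58² = 3364 ≡ 9. Multiply: 9^20 = 9^16 × 9^4 ≡ 9 × 34 (mod 61): 9 × 34 = 306 ≡ 1. So 9^20 ≡ 1 (mod 61).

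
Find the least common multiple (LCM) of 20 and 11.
220

First find GCD(20, 11) using the Euclidean algorithm:
20 = 1 × 11 + 9
11 = 1 × 9 + 2
9 = 4 × 2 + 1
2 = 2 × 1 + 0
GCD(20, 11) = 1

LCM formula: LCM(a, b) = (a × b) / GCD(a, b)
LCM(20, 11) = (20 × 11) / 1
LCM(20, 11) = 220 / 1
LCM(20, 11) = 220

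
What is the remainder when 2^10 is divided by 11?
10 = 8 + 2 (binary 1010). Repeated squaring mod 11: 2^1 ≡ 2; 2^2 ≡ 2² = 4 ≡ 4; 2^4 ≡ 4² = 16 ≡ 5; 2^8 ≡ 5² = 25 ≡ 3. Multiply: 2^10 = 2^8 × 2^2 ≡ 3 × 4 (mod 11): 3 × 4 = 12 ≡ 1. So 2^10 ≡ 1 (mod 11).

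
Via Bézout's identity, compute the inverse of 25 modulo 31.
Extended GCD: 25(5) + 31(-4) = 1. So 25^(-1) ≡ 5 ≡ 5 (mod 31). Verify: 25 × 5 = 125 ≡ 1 (mod 31)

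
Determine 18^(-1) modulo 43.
18^(-1) ≡ 12 (mod 43). Verification: 18 × 12 = 216 ≡ 1 (mod 43)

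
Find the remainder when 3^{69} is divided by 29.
By Fermat: 3^{28} ≡ 1 (mod 29). 69 = 2×28 + 13. So 3^{69} ≡ 3^{13} ≡ 19 (mod 29)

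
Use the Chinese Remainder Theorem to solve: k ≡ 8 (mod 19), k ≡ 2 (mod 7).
65

Using the Chinese Remainder Theorem:
M = product of moduli = 133
For equation 1: M_1 = 7, 7 ≡ 7 (mod 19), inverse of 7 mod 19 is 11 (check: 7 × 11 = 77 ≡ 1 (mod 19))
For equation 2: M_2 = 19, 19 ≡ 5 (mod 7), inverse of 19 mod 7 is 3 (check: 5 × 3 = 15 ≡ 1 (mod 7))
Combine: k ≡ Σ r_i×M_i×(M_i⁻¹ mod m_i) = 8×7×11 + 2×19×3 = 616 + 114 = 730
730 mod 133 = 65
k ≡ 65 (mod 133)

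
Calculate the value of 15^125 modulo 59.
Using Fermat: 15^{58} ≡ 1 (mod 59). 125 ≡ 9 (mod 58). So 15^{125} ≡ 15^{9} ≡ 17 (mod 59)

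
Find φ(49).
42

Prime factorization: 49 = 7^2
Using the formula φ(n) = n × Π(1 - 1/p) for each prime factor p:
φ(49) = 49 × (1 - 1/7)
φ(49) = 42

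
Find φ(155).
120

Prime factorization: 155 = 5 × 31
Using the formula φ(n) = n × Π(1 - 1/p) for each prime factor p:
φ(155) = 155 × (1 - 1/5) × (1 - 1/31)
φ(155) = 120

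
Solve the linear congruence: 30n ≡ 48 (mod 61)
26

Since gcd(30, 61) = 1 divides 48, a solution exists.
Multiply both sides by the inverse of 30 mod 61:
  30^(-1) mod 61 = 59
  x ≡ 59 × 48 ≡ 2832 ≡ 26 (mod 61)
Verification: 30 × 26 = 780 = 12 × 61 + 48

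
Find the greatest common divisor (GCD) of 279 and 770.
1

Using the Euclidean algorithm:
279 = 0 × 770 + 279
770 = 2 × 279 + 212
279 = 1 × 212 + 67
212 = 3 × 67 + 11
67 = 6 × 11 + 1
11 = 11 × 1 + 0

GCD(279, 770) = 1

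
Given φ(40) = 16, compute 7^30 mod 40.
By Euler: 7^{16} ≡ 1 (mod 40) since gcd(7, 40) = 1. 30 = 1×16 + 14. So 7^{30} ≡ 7^{14} ≡ 9 (mod 40)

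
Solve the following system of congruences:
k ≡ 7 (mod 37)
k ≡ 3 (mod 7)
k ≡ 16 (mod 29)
451

Using the Chinese Remainder Theorem:
M = product of moduli = 7511
For equation 1: M_1 = 203, 203 ≡ 18 (mod 37), inverse of 203 mod 37 is 35 (check: 18 × 35 = 630 ≡ 1 (mod 37))
For equation 2: M_2 = 1073, 1073 ≡ 2 (mod 7), inverse of 1073 mod 7 is 4 (check: 2 × 4 = 8 ≡ 1 (mod 7))
For equation 3: M_3 = 259, 259 ≡ 27 (mod 29), inverse of 259 mod 29 is 14 (check: 27 × 14 = 378 ≡ 1 (mod 29))
Combine: k ≡ Σ r_i×M_i×(M_i⁻¹ mod m_i) = 7×203×35 + 3×1073×4 + 16×259×14 = 49735 + 12876 + 58016 = 120627
120627 mod 7511 = 451
k ≡ 451 (mod 7511)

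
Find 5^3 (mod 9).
3 = 2 + 1 (binary 11). Repeated squaring mod 9: 5^1 ≡ 5; 5^2 ≡ 5² = 25 ≡ 7. Multiply: 5^3 = 5^2 × 5^1 ≡ 7 × 5 (mod 9): 7 × 5 = 35 ≡ 8. So 5^3 ≡ 8 (mod 9).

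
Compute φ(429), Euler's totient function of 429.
240

Prime factorization: 429 = 3 × 11 × 13
Using the formula φ(n) = n × Π(1 - 1/p) for each prime factor p:
φ(429) = 429 × (1 - 1/3) × (1 - 1/11) × (1 - 1/13)
φ(429) = 240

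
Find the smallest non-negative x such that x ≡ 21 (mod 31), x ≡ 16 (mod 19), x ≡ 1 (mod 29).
14095

Using the Chinese Remainder Theorem:
M = product of moduli = 17081
For equation 1: M_1 = 551, 551 ≡ 24 (mod 31), inverse of 551 mod 31 is 22 (check: 24 × 22 = 528 ≡ 1 (mod 31))
For equation 2: M_2 = 899, 899 ≡ 6 (mod 19), inverse of 899 mod 19 is 16 (check: 6 × 16 = 96 ≡ 1 (mod 19))
For equation 3: M_3 = 589, 589 ≡ 9 (mod 29), inverse of 589 mod 29 is 13 (check: 9 × 13 = 117 ≡ 1 (mod 29))
Combine: x ≡ Σ r_i×M_i×(M_i⁻¹ mod m_i) = 21×551×22 + 16×899×16 + 1×589×13 = 254562 + 230144 + 7657 = 492363
492363 mod 17081 = 14095
x ≡ 14095 (mod 17081)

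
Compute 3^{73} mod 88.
27

Using successive squaring:
Binary expansion of 73: 1001001
Powers of 3 mod 88 (each is the square of the previous):
  3^1 ≡ 3 (mod 88)
  3^2 ≡ 3² = 9 ≡ 9 (mod 88)
  3^4 ≡ 9² = 81 ≡ 81 (mod 88)
  3^8 ≡ 81² = 6561 ≡ 49 (mod 88)
  3^16 ≡ 49² = 2401 ≡ 25 (mod 88)
  3^32 ≡ 25² = 625 ≡ 9 (mod 88)
  3^64 ≡ 9² = 81 ≡ 81 (mod 88)
73 = 64 + 8 + 1, so 3^73 = 3^64 × 3^8 × 3^1 ≡ 81 × 49 × 3 (mod 88)
Multiplying step by step:
  81 × 49 = 3969 ≡ 9 (mod 88)
  9 × 3 = 27 ≡ 27 (mod 88)
Result: 3^73 ≡ 27 (mod 88)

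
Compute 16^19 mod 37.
Using repeated squaring. 19 = 16 + 2 + 1 (binary 10011). Repeated squaring mod 37: 16^1 ≡ 16; 16^2 ≡ 16² = 256 ≡ 34; 16^4 ≡ 34² = 1156 ≡ 9; 16^8 ≡ 9² = 81 ≡ 7; 16^16 ≡ 7² = 49 ≡ 12. Multiply: 16^19 = 16^16 × 16^2 × 16^1 ≡ 12 × 34 × 16 (mod 37): 12 × 34 = 408 ≡ 1; 1 × 16 = 16 ≡ 16. So 16^19 ≡ 16 (mod 37).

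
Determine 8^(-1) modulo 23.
8^(-1) ≡ 3 (mod 23). Verification: 8 × 3 = 24 ≡ 1 (mod 23)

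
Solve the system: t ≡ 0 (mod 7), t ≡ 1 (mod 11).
M = 7 × 11 = 77. M₁ = 11, y₁ ≡ 2 (mod 7). M₂ = 7, y₂ ≡ 8 (mod 11). t = 0×11×2 + 1×7×8 ≡ 56 (mod 77)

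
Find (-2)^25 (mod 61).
Using repeated squaring. (-2) ≡ 59 (mod 61). 25 = 16 + 8 + 1 (binary 11001). Repeated squaring mod 61: 59^1 ≡ 59; 59^2 ≡ 59² = 3481 ≡ 4; 59^4 ≡ 4² = 16 ≡ 16; 59^8 ≡ 16² = 256 ≡ 12; 59^16 ≡ 12² = 144 ≡ 22. Multiply: (-2)^25 ≡ 59^16 × 59^8 × 59^1 ≡ 22 × 12 × 59 (mod 61): 22 × 12 = 264 ≡ 20; 20 × 59 = 1180 ≡ 21. So (-2)^25 ≡ 21 (mod 61).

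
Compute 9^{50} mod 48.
33

Using successive squaring:
Binary expansion of 50: 110010
Powers of 9 mod 48 (each is the square of the previous):
  9^1 ≡ 9 (mod 48)
  9^2 ≡ 9² = 81 ≡ 33 (mod 48)
  9^4 ≡ 33² = 1089 ≡ 33 (mod 48)
  9^8 ≡ 33² = 1089 ≡ 33 (mod 48)
  9^16 ≡ 33² = 1089 ≡ 33 (mod 48)
  9^32 ≡ 33² = 1089 ≡ 33 (mod 48)
50 = 32 + 16 + 2, so 9^50 = 9^32 × 9^16 × 9^2 ≡ 33 × 33 × 33 (mod 48)
Multiplying step by step:
  33 × 33 = 1089 ≡ 33 (mod 48)
  33 × 33 = 1089 ≡ 33 (mod 48)
Result: 9^50 ≡ 33 (mod 48)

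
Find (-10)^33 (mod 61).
Using repeated squaring. (-10) ≡ 51 (mod 61). 33 = 32 + 1 (binary 100001). Repeated squaring mod 61: 51^1 ≡ 51; 51^2 ≡ 51² = 2601 ≡ 39; 51^4 ≡ 39² = 1521 ≡ 57; 51^8 ≡ 57² = 3249 ≡ 16; 51^16 ≡ 16² = 256 ≡ 12; 51^32 ≡ 12² = 144 ≡ 22. Multiply: (-10)^33 ≡ 51^32 × 51^1 ≡ 22 × 51 (mod 61): 22 × 51 = 1122 ≡ 24. So (-10)^33 ≡ 24 (mod 61).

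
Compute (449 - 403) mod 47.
46

(449 - 403) = 46
46 mod 47 = 46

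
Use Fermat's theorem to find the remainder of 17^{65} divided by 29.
17

By Fermat's Little Theorem, a^(p-1) ≡ 1 (mod p) for prime p and gcd(a, p) = 1
Here p = 29, so 17^28 ≡ 1 (mod 29)
We can reduce the exponent: 65 mod 28 = 9
So 17^65 ≡ 17^9 (mod 29)
Computing: 17^9 mod 29 = 17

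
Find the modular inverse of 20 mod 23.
20^(-1) ≡ 15 (mod 23). Verification: 20 × 15 = 300 ≡ 1 (mod 23)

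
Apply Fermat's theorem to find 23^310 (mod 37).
By Fermat: 23^{36} ≡ 1 (mod 37). 310 = 8×36 + 22. So 23^{310} ≡ 23^{22} ≡ 27 (mod 37)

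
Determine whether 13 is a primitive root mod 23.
p - 1 = 22 has prime divisors 2, 11. Check 13^(22/q) mod 23 for each: 13^(22/2) = 13^11 ≡ 1, 13^(22/11) = 13^2 ≡ 8 (mod 23). Since 13^11 ≡ 1 (mod 23), the order of 13 divides 11 (in fact the order is 11) ≠ 22, so it is not a primitive root.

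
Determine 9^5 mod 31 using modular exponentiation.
5 = 4 + 1 (binary 101). Repeated squaring mod 31: 9^1 ≡ 9; 9^2 ≡ 9² = 81 ≡ 19; 9^4 ≡ 19² = 361 ≡ 20. Multiply: 9^5 = 9^4 × 9^1 ≡ 20 × 9 (mod 31): 20 × 9 = 180 ≡ 25. So 9^5 ≡ 25 (mod 31).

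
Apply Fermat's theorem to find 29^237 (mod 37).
By Fermat: 29^{36} ≡ 1 (mod 37). 237 = 6×36 + 21. So 29^{237} ≡ 29^{21} ≡ 31 (mod 37)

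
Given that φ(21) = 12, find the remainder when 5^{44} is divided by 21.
By Euler: 5^{12} ≡ 1 (mod 21) since gcd(5, 21) = 1. 44 = 3×12 + 8. So 5^{44} ≡ 5^{8} ≡ 4 (mod 21)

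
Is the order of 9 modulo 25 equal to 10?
Yes, ord_25(9) = 10.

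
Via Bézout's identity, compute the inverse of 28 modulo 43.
Extended GCD: 28(20) + 43(-13) = 1. So 28^(-1) ≡ 20 ≡ 20 (mod 43). Verify: 28 × 20 = 560 ≡ 1 (mod 43)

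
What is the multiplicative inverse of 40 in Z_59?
40^(-1) ≡ 31 (mod 59). Verification: 40 × 31 = 1240 ≡ 1 (mod 59)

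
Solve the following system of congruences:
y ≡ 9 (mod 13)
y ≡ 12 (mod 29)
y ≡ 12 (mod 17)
1491

Using the Chinese Remainder Theorem:
M = product of moduli = 6409
For equation 1: M_1 = 493, 493 ≡ 12 (mod 13), inverse of 493 mod 13 is 12 (check: 12 × 12 = 144 ≡ 1 (mod 13))
For equation 2: M_2 = 221, 221 ≡ 18 (mod 29), inverse of 221 mod 29 is 21 (check: 18 × 21 = 378 ≡ 1 (mod 29))
For equation 3: M_3 = 377, 377 ≡ 3 (mod 17), inverse of 377 mod 17 is 6 (check: 3 × 6 = 18 ≡ 1 (mod 17))
Combine: y ≡ Σ r_i×M_i×(M_i⁻¹ mod m_i) = 9×493×12 + 12×221×21 + 12×377×6 = 53244 + 55692 + 27144 = 136080
136080 mod 6409 = 1491
y ≡ 1491 (mod 6409)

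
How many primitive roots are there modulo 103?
32

The number of primitive roots modulo p is φ(p-1) = φ(102)
φ(102) = 32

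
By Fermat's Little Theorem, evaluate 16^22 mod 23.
By Fermat's Little Theorem, 16^{22} ≡ 1 (mod 23) since 23 is prime and gcd(16, 23) = 1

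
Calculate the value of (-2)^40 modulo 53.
Using repeated squaring. (-2) ≡ 51 (mod 53). 40 = 32 + 8 (binary 101000). Repeated squaring mod 53: 51^1 ≡ 51; 51^2 ≡ 51² = 2601 ≡ 4; 51^4 ≡ 4² = 16 ≡ 16; 51^8 ≡ 16² = 256 ≡ 44; 51^16 ≡ 44² = 1936 ≡ 28; 51^32 ≡ 28² = 784 ≡ 42. Multiply: (-2)^40 ≡ 51^32 × 51^8 ≡ 42 × 44 (mod 53): 42 × 44 = 1848 ≡ 46. So (-2)^40 ≡ 46 (mod 53).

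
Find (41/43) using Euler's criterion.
(41/43) = 41^{21} mod 43 = 1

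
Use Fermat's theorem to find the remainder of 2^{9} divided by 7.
1

By Fermat's Little Theorem, a^(p-1) ≡ 1 (mod p) for prime p and gcd(a, p) = 1
Here p = 7, so 2^6 ≡ 1 (mod 7)
We can reduce the exponent: 9 mod 6 = 3
So 2^9 ≡ 2^3 (mod 7)
Computing: 2^3 mod 7 = 1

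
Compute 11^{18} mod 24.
1

Using successive squaring:
Binary expansion of 18: 10010
Powers of 11 mod 24 (each is the square of the previous):
  11^1 ≡ 11 (mod 24)
  11^2 ≡ 11² = 121 ≡ 1 (mod 24)
  11^4 ≡ 1² = 1 ≡ 1 (mod 24)
  11^8 ≡ 1² = 1 ≡ 1 (mod 24)
  11^16 ≡ 1² = 1 ≡ 1 (mod 24)
18 = 16 + 2, so 11^18 = 11^16 × 11^2 ≡ 1 × 1 (mod 24)
Multiplying step by step:
  1 × 1 = 1 ≡ 1 (mod 24)
Result: 11^18 ≡ 1 (mod 24)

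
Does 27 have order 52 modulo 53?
p - 1 = 52 has prime divisors 2, 13. Check 27^(52/q) mod 53 for each: 27^(52/2) = 27^26 ≡ 52, 27^(52/13) = 27^4 ≡ 10 (mod 53). None of these is 1, so 27 has order 52 = φ(53), so it is a primitive root mod 53.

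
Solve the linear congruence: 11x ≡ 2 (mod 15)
7

Since gcd(11, 15) = 1 divides 2, a solution exists.
Multiply both sides by the inverse of 11 mod 15:
  11^(-1) mod 15 = 11
  x ≡ 11 × 2 ≡ 22 ≡ 7 (mod 15)
Verification: 11 × 7 = 77 = 5 × 15 + 2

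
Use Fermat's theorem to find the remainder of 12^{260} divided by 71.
45

By Fermat's Little Theorem, a^(p-1) ≡ 1 (mod p) for prime p and gcd(a, p) = 1
Here p = 71, so 12^70 ≡ 1 (mod 71)
We can reduce the exponent: 260 mod 70 = 50
So 12^260 ≡ 12^50 (mod 71)
Computing: 12^50 mod 71 = 45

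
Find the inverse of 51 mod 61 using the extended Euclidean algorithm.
Extended GCD: 51(6) + 61(-5) = 1. So 51^(-1) ≡ 6 ≡ 6 (mod 61). Verify: 51 × 6 = 306 ≡ 1 (mod 61)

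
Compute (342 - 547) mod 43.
10

(342 - 547) = -205
-205 mod 43 = 10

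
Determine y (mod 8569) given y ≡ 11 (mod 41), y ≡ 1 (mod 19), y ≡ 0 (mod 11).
913

Using the Chinese Remainder Theorem:
M = product of moduli = 8569
For equation 1: M_1 = 209, 209 ≡ 4 (mod 41), inverse of 209 mod 41 is 31 (check: 4 × 31 = 124 ≡ 1 (mod 41))
For equation 2: M_2 = 451, 451 ≡ 14 (mod 19), inverse of 451 mod 19 is 15 (check: 14 × 15 = 210 ≡ 1 (mod 19))
For equation 3: M_3 = 779, 779 ≡ 9 (mod 11), inverse of 779 mod 11 is 5 (check: 9 × 5 = 45 ≡ 1 (mod 11))
Combine: y ≡ Σ r_i×M_i×(M_i⁻¹ mod m_i) = 11×209×31 + 1×451×15 + 0×779×5 = 71269 + 6765 + 0 = 78034
78034 mod 8569 = 913
y ≡ 913 (mod 8569)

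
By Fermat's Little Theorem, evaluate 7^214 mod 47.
By Fermat: 7^{46} ≡ 1 (mod 47). 214 = 4×46 + 30. So 7^{214} ≡ 7^{30} ≡ 9 (mod 47)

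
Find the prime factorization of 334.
2 × 167

Divide by primes starting from smallest:
334 ÷ 2 = 167
167 ÷ 167 = 1

334 = 2 × 167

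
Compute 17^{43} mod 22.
7

Using successive squaring:
Binary expansion of 43: 101011
Powers of 17 mod 22 (each is the square of the previous):
  17^1 ≡ 17 (mod 22)
  17^2 ≡ 17² = 289 ≡ 3 (mod 22)
  17^4 ≡ 3² = 9 ≡ 9 (mod 22)
  17^8 ≡ 9² = 81 ≡ 15 (mod 22)
  17^16 ≡ 15² = 225 ≡ 5 (mod 22)
  17^32 ≡ 5² = 25 ≡ 3 (mod 22)
43 = 32 + 8 + 2 + 1, so 17^43 = 17^32 × 17^8 × 17^2 × 17^1 ≡ 3 × 15 × 3 × 17 (mod 22)
Multiplying step by step:
  3 × 15 = 45 ≡ 1 (mod 22)
  1 × 3 = 3 ≡ 3 (mod 22)
  3 × 17 = 51 ≡ 7 (mod 22)
Result: 17^43 ≡ 7 (mod 22)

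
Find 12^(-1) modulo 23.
2

Using Extended Euclidean Algorithm:
gcd(12, 23) = 1
Bezout coefficients: 12 × 2 + 23 × -1 = 1
So 12 × 2 ≡ 1 (mod 23)
The inverse is 2 mod 23 = 2
Verification: 12 × 2 = 24 = 1 × 23 + 1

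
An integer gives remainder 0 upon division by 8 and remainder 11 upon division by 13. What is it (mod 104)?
M = 8 × 13 = 104. M₁ = 13, y₁ ≡ 5 (mod 8). M₂ = 8, y₂ ≡ 5 (mod 13). z = 0×13×5 + 11×8×5 ≡ 24 (mod 104). The smallest positive such number is 24.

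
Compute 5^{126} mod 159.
82

Using successive squaring:
Binary expansion of 126: 1111110
Powers of 5 mod 159 (each is the square of the previous):
  5^1 ≡ 5 (mod 159)
  5^2 ≡ 5² = 25 ≡ 25 (mod 159)
  5^4 ≡ 25² = 625 ≡ 148 (mod 159)
  5^8 ≡ 148² = 21904 ≡ 121 (mod 159)
  5^16 ≡ 121² = 14641 ≡ 13 (mod 159)
  5^32 ≡ 13² = 169 ≡ 10 (mod 159)
  5^64 ≡ 10² = 100 ≡ 100 (mod 159)
126 = 64 + 32 + 16 + 8 + 4 + 2, so 5^126 = 5^64 × 5^32 × 5^16 × 5^8 × 5^4 × 5^2 ≡ 100 × 10 × 13 × 121 × 148 × 25 (mod 159)
Multiplying step by step:
  100 × 10 = 1000 ≡ 46 (mod 159)
  46 × 13 = 598 ≡ 121 (mod 159)
  121 × 121 = 14641 ≡ 13 (mod 159)
  13 × 148 = 1924 ≡ 16 (mod 159)
  16 × 25 = 400 ≡ 82 (mod 159)
Result: 5^126 ≡ 82 (mod 159)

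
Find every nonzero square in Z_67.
QRs mod 67: {1, 4, 6, 9, 10, 14, 15, 16, 17, 19, 21, 22, 23, 24, 25, 26, 29, 33, 35, 36, 37, 39, 40, 47, 49, 54, 55, 56, 59, 60, 62, 64, 65}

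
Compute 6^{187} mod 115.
1

Using successive squaring:
Binary expansion of 187: 10111011
Powers of 6 mod 115 (each is the square of the previous):
  6^1 ≡ 6 (mod 115)
  6^2 ≡ 6² = 36 ≡ 36 (mod 115)
  6^4 ≡ 36² = 1296 ≡ 31 (mod 115)
  6^8 ≡ 31² = 961 ≡ 41 (mod 115)
  6^16 ≡ 41² = 1681 ≡ 71 (mod 115)
  6^32 ≡ 71² = 5041 ≡ 96 (mod 115)
  6^64 ≡ 96² = 9216 ≡ 16 (mod 115)
  6^128 ≡ 16² = 256 ≡ 26 (mod 115)
187 = 128 + 32 + 16 + 8 + 2 + 1, so 6^187 = 6^128 × 6^32 × 6^16 × 6^8 × 6^2 × 6^1 ≡ 26 × 96 × 71 × 41 × 36 × 6 (mod 115)
Multiplying step by step:
  26 × 96 = 2496 ≡ 81 (mod 115)
  81 × 71 = 5751 ≡ 1 (mod 115)
  1 × 41 = 41 ≡ 41 (mod 115)
  41 × 36 = 1476 ≡ 96 (mod 115)
  96 × 6 = 576 ≡ 1 (mod 115)
Result: 6^187 ≡ 1 (mod 115)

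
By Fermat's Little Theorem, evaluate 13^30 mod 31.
By Fermat's Little Theorem, 13^{30} ≡ 1 (mod 31) since 31 is prime and gcd(13, 31) = 1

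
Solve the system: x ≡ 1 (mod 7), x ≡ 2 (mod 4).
M = 7 × 4 = 28. M₁ = 4, y₁ ≡ 2 (mod 7). M₂ = 7, y₂ ≡ 3 (mod 4). x = 1×4×2 + 2×7×3 ≡ 22 (mod 28)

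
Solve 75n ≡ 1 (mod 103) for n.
11

Using Extended Euclidean Algorithm:
gcd(75, 103) = 1
Bezout coefficients: 75 × 11 + 103 × -8 = 1
So 75 × 11 ≡ 1 (mod 103)
The inverse is 11 mod 103 = 11
Verification: 75 × 11 = 825 = 8 × 103 + 1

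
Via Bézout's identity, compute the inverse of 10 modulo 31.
Extended GCD: 10(-3) + 31(1) = 1. So 10^(-1) ≡ 28 ≡ 28 (mod 31). Verify: 10 × 28 = 280 ≡ 1 (mod 31)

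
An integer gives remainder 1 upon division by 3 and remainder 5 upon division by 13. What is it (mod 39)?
M = 3 × 13 = 39. M₁ = 13, y₁ ≡ 1 (mod 3). M₂ = 3, y₂ ≡ 9 (mod 13). m = 1×13×1 + 5×3×9 ≡ 31 (mod 39). The smallest positive such number is 31.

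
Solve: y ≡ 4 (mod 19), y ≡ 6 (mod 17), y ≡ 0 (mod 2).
M = 19 × 17 × 2 = 646. M₁ = 34, y₁ ≡ 14 (mod 19). M₂ = 38, y₂ ≡ 13 (mod 17). M₃ = 323, y₃ ≡ 1 (mod 2). y = 4×34×14 + 6×38×13 + 0×323×1 ≡ 346 (mod 646)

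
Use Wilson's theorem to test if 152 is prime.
(151)! mod 152 = 0. Since 0 ≢ -1 (mod 152), 152 is not prime.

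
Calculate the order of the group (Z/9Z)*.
6

Prime factorization: 9 = 3^2
Using the formula φ(n) = n × Π(1 - 1/p) for each prime factor p:
φ(9) = 9 × (1 - 1/3)
φ(9) = 6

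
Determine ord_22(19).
Powers of 19 mod 22: 19^1≡19, 19^2≡9, 19^3≡17, 19^4≡15, 19^5≡21, 19^6≡3, 19^7≡13, 19^8≡5, 19^9≡7, 19^10≡1. Order = 10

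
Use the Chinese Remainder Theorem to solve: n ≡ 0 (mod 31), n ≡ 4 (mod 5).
124

Using the Chinese Remainder Theorem:
M = product of moduli = 155
For equation 1: M_1 = 5, 5 ≡ 5 (mod 31), inverse of 5 mod 31 is 25 (check: 5 × 25 = 125 ≡ 1 (mod 31))
For equation 2: M_2 = 31, 31 ≡ 1 (mod 5), inverse of 31 mod 5 is 1 (check: 1 × 1 = 1 ≡ 1 (mod 5))
Combine: n ≡ Σ r_i×M_i×(M_i⁻¹ mod m_i) = 0×5×25 + 4×31×1 = 0 + 124 = 124
124 mod 155 = 124
n ≡ 124 (mod 155)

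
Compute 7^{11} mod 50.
43

Using successive squaring:
Binary expansion of 11: 1011
Powers of 7 mod 50 (each is the square of the previous):
  7^1 ≡ 7 (mod 50)
  7^2 ≡ 7² = 49 ≡ 49 (mod 50)
  7^4 ≡ 49² = 2401 ≡ 1 (mod 50)
  7^8 ≡ 1² = 1 ≡ 1 (mod 50)
11 = 8 + 2 + 1, so 7^11 = 7^8 × 7^2 × 7^1 ≡ 1 × 49 × 7 (mod 50)
Multiplying step by step:
  1 × 49 = 49 ≡ 49 (mod 50)
  49 × 7 = 343 ≡ 43 (mod 50)
Result: 7^11 ≡ 43 (mod 50)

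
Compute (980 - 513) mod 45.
17

(980 - 513) = 467
467 mod 45 = 17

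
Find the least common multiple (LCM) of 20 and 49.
980

First find GCD(20, 49) using the Euclidean algorithm:
20 = 0 × 49 + 20
49 = 2 × 20 + 9
20 = 2 × 9 + 2
9 = 4 × 2 + 1
2 = 2 × 1 + 0
GCD(20, 49) = 1

LCM formula: LCM(a, b) = (a × b) / GCD(a, b)
LCM(20, 49) = (20 × 49) / 1
LCM(20, 49) = 980 / 1
LCM(20, 49) = 980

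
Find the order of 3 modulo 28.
Powers of 3 mod 28: 3^1≡3, 3^2≡9, 3^3≡27, 3^4≡25, 3^5≡19, 3^6≡1. Order = 6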